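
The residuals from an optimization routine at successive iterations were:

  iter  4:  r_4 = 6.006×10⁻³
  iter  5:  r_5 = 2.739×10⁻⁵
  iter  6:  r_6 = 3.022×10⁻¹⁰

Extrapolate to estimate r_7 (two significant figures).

9.6e-21

First estimate the order: p ≈ ln(r_6/r_5) / ln(r_5/r_4) = ln(3.022×10⁻¹⁰/2.739×10⁻⁵)/ln(2.739×10⁻⁵/6.006×10⁻³) = ln(1.10332e-05)/ln(0.00456044) ≈ 2.1176.
Then r_7 ≈ r_6·(r_6/r_5)^p = 3.022×10⁻¹⁰·(1.10332e-05)^2.1176 = 3.022×10⁻¹⁰·3.17998e-11 ≈ 9.61e-21.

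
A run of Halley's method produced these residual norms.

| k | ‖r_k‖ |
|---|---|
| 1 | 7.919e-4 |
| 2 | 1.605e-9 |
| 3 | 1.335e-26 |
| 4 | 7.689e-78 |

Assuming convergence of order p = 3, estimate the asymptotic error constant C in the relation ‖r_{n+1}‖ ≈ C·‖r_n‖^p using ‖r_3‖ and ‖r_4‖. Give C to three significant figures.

C ≈ ‖r_4‖ / ‖r_3‖^3
  = 7.689e-78 / (1.335e-26)^3
  = 7.689e-78 / 2.37927e-78 ≈ 3.2317

3.23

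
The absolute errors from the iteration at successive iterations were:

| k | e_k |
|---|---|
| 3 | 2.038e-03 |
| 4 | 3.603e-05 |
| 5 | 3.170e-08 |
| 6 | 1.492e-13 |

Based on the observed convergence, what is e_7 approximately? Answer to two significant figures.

7.7e-23

First estimate the order: p ≈ ln(e_6/e_5) / ln(e_5/e_4) = ln(1.492e-13/3.170e-08)/ln(3.170e-08/3.603e-05) = ln(4.70662e-06)/ln(0.000879822) ≈ 1.7434.
Then e_7 ≈ e_6·(e_6/e_5)^p = 1.492e-13·(4.70662e-06)^1.7434 = 1.492e-13·5.15705e-10 ≈ 7.694e-23.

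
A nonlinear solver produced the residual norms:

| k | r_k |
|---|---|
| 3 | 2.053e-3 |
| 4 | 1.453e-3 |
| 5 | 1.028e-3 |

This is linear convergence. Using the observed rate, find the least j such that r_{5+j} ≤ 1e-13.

Rate ρ ≈ r_5/r_4 = 1.028e-3/1.453e-3 = 0.7075.
After j more steps, r_{5+j} ≈ 1.028e-3·ρ^j; need ρ^j ≤ 1e-13/1.028e-3 = 9.72763e-11.
j ≥ ln(9.72763e-11)/ln(0.7075) = -23.0535/-0.34602 = 66.625.
So 67 more iterations are needed.

67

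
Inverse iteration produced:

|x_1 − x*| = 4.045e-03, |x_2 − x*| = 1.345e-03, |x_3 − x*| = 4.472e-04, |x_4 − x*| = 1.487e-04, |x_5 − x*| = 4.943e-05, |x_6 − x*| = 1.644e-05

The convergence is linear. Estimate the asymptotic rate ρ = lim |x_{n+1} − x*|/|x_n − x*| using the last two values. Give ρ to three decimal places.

0.333

ρ ≈ |x_6 − x*|/|x_5 − x*| = 1.644e-05/4.943e-05 = 0.33259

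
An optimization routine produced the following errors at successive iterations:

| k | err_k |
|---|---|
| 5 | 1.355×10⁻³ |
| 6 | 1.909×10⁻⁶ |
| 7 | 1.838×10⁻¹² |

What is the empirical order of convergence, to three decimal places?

p ≈ ln(err_7/err_6) / ln(err_6/err_5)
  = ln(1.838×10⁻¹²/1.909×10⁻⁶) / ln(1.909×10⁻⁶/1.355×10⁻³)
  = ln(9.62808e-07) / ln(0.00140886)
  = -13.853412 / -6.564974 ≈ 2.110201

2.110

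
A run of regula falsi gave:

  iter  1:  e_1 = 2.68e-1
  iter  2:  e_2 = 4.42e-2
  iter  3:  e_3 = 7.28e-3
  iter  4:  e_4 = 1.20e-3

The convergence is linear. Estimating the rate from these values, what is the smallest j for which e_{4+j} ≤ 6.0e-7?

5

Rate ρ ≈ e_4/e_3 = 1.20e-3/7.28e-3 = 0.1648.
After j more steps, e_{4+j} ≈ 1.20e-3·ρ^j; need ρ^j ≤ 6.0e-7/1.20e-3 = 0.0005.
j ≥ ln(0.0005)/ln(0.1648) = -7.6009/-1.80302 = 4.216.
So 5 more iterations are needed.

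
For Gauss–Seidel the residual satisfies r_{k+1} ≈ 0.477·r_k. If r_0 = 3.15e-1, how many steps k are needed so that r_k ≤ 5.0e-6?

15

After k steps, r_k ≈ 3.15e-1·0.477^k.
Need 0.477^k ≤ 5.0e-6/3.15e-1 = 1.5873e-05.
k ≥ ln(1.5873e-05)/ln(0.477) = -11.0509/-0.74024 = 14.929.
Smallest integer k = 15.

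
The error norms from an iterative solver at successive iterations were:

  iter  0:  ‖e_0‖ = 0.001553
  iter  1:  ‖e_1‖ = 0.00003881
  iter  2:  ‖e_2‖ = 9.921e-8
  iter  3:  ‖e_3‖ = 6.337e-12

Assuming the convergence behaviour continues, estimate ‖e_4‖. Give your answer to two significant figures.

1.0e-18

First estimate the order: p ≈ ln(‖e_3‖/‖e_2‖) / ln(‖e_2‖/‖e_1‖) = ln(6.337e-12/9.921e-8)/ln(9.921e-8/0.00003881) = ln(6.38746e-05)/ln(0.0025563) ≈ 1.6181.
Then ‖e_4‖ ≈ ‖e_3‖·(‖e_3‖/‖e_2‖)^p = 6.337e-12·(6.38746e-05)^1.6181 = 6.337e-12·1.63155e-07 ≈ 1.034e-18.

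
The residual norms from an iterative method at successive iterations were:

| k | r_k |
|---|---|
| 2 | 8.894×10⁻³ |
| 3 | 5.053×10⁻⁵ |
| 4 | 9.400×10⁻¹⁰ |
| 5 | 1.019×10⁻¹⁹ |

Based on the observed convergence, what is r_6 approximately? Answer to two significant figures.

First estimate the order: p ≈ ln(r_5/r_4) / ln(r_4/r_3) = ln(1.019×10⁻¹⁹/9.400×10⁻¹⁰)/ln(9.400×10⁻¹⁰/5.053×10⁻⁵) = ln(1.08404e-10)/ln(1.86028e-05) ≈ 2.1066.
Then r_6 ≈ r_5·(r_5/r_4)^p = 1.019×10⁻¹⁹·(1.08404e-10)^2.1066 = 1.019×10⁻¹⁹·1.01818e-21 ≈ 1.038e-40.

1.0e-40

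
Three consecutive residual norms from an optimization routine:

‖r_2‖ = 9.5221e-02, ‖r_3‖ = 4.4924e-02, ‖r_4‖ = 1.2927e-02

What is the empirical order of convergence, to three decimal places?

1.658

p ≈ ln(‖r_4‖/‖r_3‖) / ln(‖r_3‖/‖r_2‖)
  = ln(1.2927e-02/4.4924e-02) / ln(4.4924e-02/9.5221e-02)
  = ln(0.287753) / ln(0.471787)
  = -1.245653 / -0.751228 ≈ 1.658156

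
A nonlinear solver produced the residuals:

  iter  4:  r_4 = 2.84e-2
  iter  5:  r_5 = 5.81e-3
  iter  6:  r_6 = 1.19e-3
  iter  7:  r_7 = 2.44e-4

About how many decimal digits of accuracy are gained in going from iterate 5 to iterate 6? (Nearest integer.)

Digits gained ≈ log₁₀(r_5/r_6) = log₁₀(5.81e-3/1.19e-3) = log₁₀(4.88235) ≈ 0.689.

1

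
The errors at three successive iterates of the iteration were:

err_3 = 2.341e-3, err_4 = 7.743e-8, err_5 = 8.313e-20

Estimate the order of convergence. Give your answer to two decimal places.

p ≈ ln(err_5/err_4) / ln(err_4/err_3)
  = ln(8.313e-20/7.743e-8) / ln(7.743e-8/2.341e-3)
  = ln(1.07361e-12) / ln(3.30756e-05)
  = -27.55999 / -10.31671 ≈ 2.67139

2.67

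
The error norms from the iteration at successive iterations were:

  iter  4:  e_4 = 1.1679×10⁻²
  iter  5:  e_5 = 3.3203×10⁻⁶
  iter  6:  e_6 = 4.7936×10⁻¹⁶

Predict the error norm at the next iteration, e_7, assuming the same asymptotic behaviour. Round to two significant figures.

First estimate the order: p ≈ ln(e_6/e_5) / ln(e_5/e_4) = ln(4.7936×10⁻¹⁶/3.3203×10⁻⁶)/ln(3.3203×10⁻⁶/1.1679×10⁻²) = ln(1.44372e-10)/ln(0.000284297) ≈ 2.7749.
Then e_7 ≈ e_6·(e_6/e_5)^p = 4.7936×10⁻¹⁶·(1.44372e-10)^2.7749 = 4.7936×10⁻¹⁶·4.93798e-28 ≈ 2.367e-43.

2.4e-43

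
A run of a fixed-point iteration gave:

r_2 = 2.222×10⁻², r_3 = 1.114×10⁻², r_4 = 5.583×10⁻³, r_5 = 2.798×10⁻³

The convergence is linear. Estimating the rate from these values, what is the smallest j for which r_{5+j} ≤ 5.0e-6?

10

Rate ρ ≈ r_5/r_4 = 2.798×10⁻³/5.583×10⁻³ = 0.5012.
After j more steps, r_{5+j} ≈ 2.798×10⁻³·ρ^j; need ρ^j ≤ 5.0e-6/2.798×10⁻³ = 0.00178699.
j ≥ ln(0.00178699)/ln(0.5012) = -6.3272/-0.69075 = 9.160.
So 10 more iterations are needed.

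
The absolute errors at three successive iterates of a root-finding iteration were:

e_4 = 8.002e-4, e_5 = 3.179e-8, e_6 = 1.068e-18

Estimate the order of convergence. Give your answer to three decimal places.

p ≈ ln(e_6/e_5) / ln(e_5/e_4)
  = ln(1.068e-18/3.179e-8) / ln(3.179e-8/8.002e-4)
  = ln(3.35955e-11) / ln(3.97276e-05)
  = -24.116629 / -10.133464 ≈ 2.379900

2.380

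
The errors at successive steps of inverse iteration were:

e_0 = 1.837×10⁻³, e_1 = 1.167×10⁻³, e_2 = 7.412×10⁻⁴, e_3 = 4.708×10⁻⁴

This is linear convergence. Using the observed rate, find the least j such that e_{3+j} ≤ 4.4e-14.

51

Rate ρ ≈ e_3/e_2 = 4.708×10⁻⁴/7.412×10⁻⁴ = 0.6352.
After j more steps, e_{3+j} ≈ 4.708×10⁻⁴·ρ^j; need ρ^j ≤ 4.4e-14/4.708×10⁻⁴ = 9.34579e-11.
j ≥ ln(9.34579e-11)/ln(0.6352) = -23.0935/-0.45382 = 50.887.
So 51 more iterations are needed.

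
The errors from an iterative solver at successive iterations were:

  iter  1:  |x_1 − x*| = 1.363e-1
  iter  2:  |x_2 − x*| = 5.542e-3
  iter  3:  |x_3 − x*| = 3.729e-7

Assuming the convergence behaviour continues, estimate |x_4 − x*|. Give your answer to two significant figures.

1.1e-19

First estimate the order: p ≈ ln(|x_3 − x*|/|x_2 − x*|) / ln(|x_2 − x*|/|x_1 − x*|) = ln(3.729e-7/5.542e-3)/ln(5.542e-3/1.363e-1) = ln(6.72862e-05)/ln(0.0406603) ≈ 2.9997.
Then |x_4 − x*| ≈ |x_3 − x*|·(|x_3 − x*|/|x_2 − x*|)^p = 3.729e-7·(6.72862e-05)^2.9997 = 3.729e-7·3.05513e-13 ≈ 1.139e-19.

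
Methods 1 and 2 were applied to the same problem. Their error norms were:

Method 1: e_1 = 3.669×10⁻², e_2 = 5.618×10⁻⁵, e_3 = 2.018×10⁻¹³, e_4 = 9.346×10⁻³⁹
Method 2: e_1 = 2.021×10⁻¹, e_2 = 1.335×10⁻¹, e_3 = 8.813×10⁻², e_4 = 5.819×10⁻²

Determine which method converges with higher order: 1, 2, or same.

1

Method 1: p ≈ ln(9.346×10⁻³⁹/2.018×10⁻¹³)/ln(2.018×10⁻¹³/5.618×10⁻⁵) ≈ 3.00.
Method 2: p ≈ ln(5.819×10⁻²/8.813×10⁻²)/ln(8.813×10⁻²/1.335×10⁻¹) ≈ 1.00.
Method 1 has the higher order (≈3.0 vs ≈1.0).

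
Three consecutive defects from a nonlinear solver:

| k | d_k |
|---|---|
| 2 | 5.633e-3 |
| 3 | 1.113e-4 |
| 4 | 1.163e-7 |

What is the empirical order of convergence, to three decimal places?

1.749

p ≈ ln(d_4/d_3) / ln(d_3/d_2)
  = ln(1.163e-7/1.113e-4) / ln(1.113e-4/5.633e-3)
  = ln(0.00104492) / ln(0.0197586)
  = -6.863815 / -3.924166 ≈ 1.749114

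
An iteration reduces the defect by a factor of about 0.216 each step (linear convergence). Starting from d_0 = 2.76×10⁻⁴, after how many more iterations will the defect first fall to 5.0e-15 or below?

17

After k steps, d_k ≈ 2.76×10⁻⁴·0.216^k.
Need 0.216^k ≤ 5.0e-15/2.76×10⁻⁴ = 1.81159e-11.
k ≥ ln(1.81159e-11)/ln(0.216) = -24.7342/-1.53248 = 16.140.
Smallest integer k = 17.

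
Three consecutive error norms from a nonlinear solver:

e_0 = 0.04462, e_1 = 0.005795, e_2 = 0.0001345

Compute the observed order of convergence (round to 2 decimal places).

p ≈ ln(e_2/e_1) / ln(e_1/e_0)
  = ln(0.0001345/0.005795) / ln(0.005795/0.04462)
  = ln(0.0232097) / ln(0.129874)
  = -3.76318 / -2.04119 ≈ 1.84362

1.84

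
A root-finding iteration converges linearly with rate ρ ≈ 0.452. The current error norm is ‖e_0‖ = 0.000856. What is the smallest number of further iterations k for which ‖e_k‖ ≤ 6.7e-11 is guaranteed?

21

After k steps, ‖e_k‖ ≈ 0.000856·0.452^k.
Need 0.452^k ≤ 6.7e-11/0.000856 = 7.8271e-08.
k ≥ ln(7.8271e-08)/ln(0.452) = -16.3631/-0.79407 = 20.607.
Smallest integer k = 21.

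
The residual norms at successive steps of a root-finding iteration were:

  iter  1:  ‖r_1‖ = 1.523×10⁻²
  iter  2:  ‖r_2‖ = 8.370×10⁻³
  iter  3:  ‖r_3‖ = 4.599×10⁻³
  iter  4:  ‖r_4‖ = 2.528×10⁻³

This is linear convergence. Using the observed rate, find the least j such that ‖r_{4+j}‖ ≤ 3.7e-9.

Rate ρ ≈ ‖r_4‖/‖r_3‖ = 2.528×10⁻³/4.599×10⁻³ = 0.5497.
After j more steps, ‖r_{4+j}‖ ≈ 2.528×10⁻³·ρ^j; need ρ^j ≤ 3.7e-9/2.528×10⁻³ = 1.46361e-06.
j ≥ ln(1.46361e-06)/ln(0.5497) = -13.4346/-0.59838 = 22.452.
So 23 more iterations are needed.

23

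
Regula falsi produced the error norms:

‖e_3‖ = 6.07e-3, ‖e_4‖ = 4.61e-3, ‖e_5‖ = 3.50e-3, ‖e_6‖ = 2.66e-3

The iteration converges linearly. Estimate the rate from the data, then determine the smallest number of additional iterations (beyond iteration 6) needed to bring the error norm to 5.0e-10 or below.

Rate ρ ≈ ‖e_6‖/‖e_5‖ = 2.66e-3/3.50e-3 = 0.7600.
After j more steps, ‖e_{6+j}‖ ≈ 2.66e-3·ρ^j; need ρ^j ≤ 5.0e-10/2.66e-3 = 1.8797e-07.
j ≥ ln(1.8797e-07)/ln(0.7600) = -15.4870/-0.27444 = 56.431.
So 57 more iterations are needed.

57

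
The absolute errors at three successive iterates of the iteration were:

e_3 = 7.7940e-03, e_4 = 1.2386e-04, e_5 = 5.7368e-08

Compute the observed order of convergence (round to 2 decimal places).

p ≈ ln(e_5/e_4) / ln(e_4/e_3)
  = ln(5.7368e-08/1.2386e-04) / ln(1.2386e-04/7.7940e-03)
  = ln(0.000463168) / ln(0.0158917)
  = -7.67742 / -4.14196 ≈ 1.85357

1.85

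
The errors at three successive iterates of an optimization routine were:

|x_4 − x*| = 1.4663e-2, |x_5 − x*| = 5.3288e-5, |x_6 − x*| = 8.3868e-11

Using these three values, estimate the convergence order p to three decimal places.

p ≈ ln(|x_6 − x*|/|x_5 − x*|) / ln(|x_5 − x*|/|x_4 − x*|)
  = ln(8.3868e-11/5.3288e-5) / ln(5.3288e-5/1.4663e-2)
  = ln(1.57386e-06) / ln(0.00363418)
  = -13.361979 / -5.617372 ≈ 2.378689

2.379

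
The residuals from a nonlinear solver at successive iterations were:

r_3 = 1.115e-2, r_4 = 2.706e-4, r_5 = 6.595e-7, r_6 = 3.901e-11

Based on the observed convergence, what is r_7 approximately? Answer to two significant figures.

5.6e-18

First estimate the order: p ≈ ln(r_6/r_5) / ln(r_5/r_4) = ln(3.901e-11/6.595e-7)/ln(6.595e-7/2.706e-4) = ln(5.91509e-05)/ln(0.00243718) ≈ 1.6180.
Then r_7 ≈ r_6·(r_6/r_5)^p = 3.901e-11·(5.91509e-05)^1.6180 = 3.901e-11·1.44223e-07 ≈ 5.626e-18.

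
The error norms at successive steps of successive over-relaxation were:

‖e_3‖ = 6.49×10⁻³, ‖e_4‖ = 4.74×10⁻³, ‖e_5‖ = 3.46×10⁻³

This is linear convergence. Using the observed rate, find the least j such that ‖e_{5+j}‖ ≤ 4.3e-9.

Rate ρ ≈ ‖e_5‖/‖e_4‖ = 3.46×10⁻³/4.74×10⁻³ = 0.7300.
After j more steps, ‖e_{5+j}‖ ≈ 3.46×10⁻³·ρ^j; need ρ^j ≤ 4.3e-9/3.46×10⁻³ = 1.24277e-06.
j ≥ ln(1.24277e-06)/ln(0.7300) = -13.5982/-0.31471 = 43.209.
So 44 more iterations are needed.

44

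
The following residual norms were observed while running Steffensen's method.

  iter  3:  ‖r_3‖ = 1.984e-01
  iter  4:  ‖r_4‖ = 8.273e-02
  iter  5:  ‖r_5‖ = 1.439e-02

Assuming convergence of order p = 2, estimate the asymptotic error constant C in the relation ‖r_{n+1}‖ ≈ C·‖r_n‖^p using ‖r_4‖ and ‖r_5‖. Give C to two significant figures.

C ≈ ‖r_5‖ / ‖r_4‖^2
  = 1.439e-02 / (8.273e-02)^2
  = 1.439e-02 / 0.00684425 ≈ 2.1025

2.1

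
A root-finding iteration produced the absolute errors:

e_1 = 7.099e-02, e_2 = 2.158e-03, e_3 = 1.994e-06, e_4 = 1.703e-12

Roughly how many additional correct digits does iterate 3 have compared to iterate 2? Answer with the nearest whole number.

3

Digits gained ≈ log₁₀(e_2/e_3) = log₁₀(2.158e-03/1.994e-06) = log₁₀(1082.25) ≈ 3.034.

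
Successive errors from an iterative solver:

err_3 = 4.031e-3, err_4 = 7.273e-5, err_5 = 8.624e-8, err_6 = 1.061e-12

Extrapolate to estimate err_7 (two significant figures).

6.1e-21

First estimate the order: p ≈ ln(err_6/err_5) / ln(err_5/err_4) = ln(1.061e-12/8.624e-8)/ln(8.624e-8/7.273e-5) = ln(1.23029e-05)/ln(0.00118576) ≈ 1.6781.
Then err_7 ≈ err_6·(err_6/err_5)^p = 1.061e-12·(1.23029e-05)^1.6781 = 1.061e-12·5.76158e-09 ≈ 6.113e-21.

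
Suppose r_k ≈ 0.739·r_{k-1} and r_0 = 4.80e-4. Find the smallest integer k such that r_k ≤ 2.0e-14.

After k steps, r_k ≈ 4.80e-4·0.739^k.
Need 0.739^k ≤ 2.0e-14/4.80e-4 = 4.16667e-11.
k ≥ ln(4.16667e-11)/ln(0.739) = -23.9013/-0.30246 = 79.023.
Smallest integer k = 80.

80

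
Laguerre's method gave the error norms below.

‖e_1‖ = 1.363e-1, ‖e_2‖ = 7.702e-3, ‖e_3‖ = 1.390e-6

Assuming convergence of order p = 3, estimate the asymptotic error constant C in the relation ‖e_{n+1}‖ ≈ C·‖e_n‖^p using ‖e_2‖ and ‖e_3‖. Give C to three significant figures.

C ≈ ‖e_3‖ / ‖e_2‖^3
  = 1.390e-6 / (7.702e-3)^3
  = 1.390e-6 / 4.56889e-07 ≈ 3.0423

3.04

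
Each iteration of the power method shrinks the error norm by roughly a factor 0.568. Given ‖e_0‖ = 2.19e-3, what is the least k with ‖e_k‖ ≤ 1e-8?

22

After k steps, ‖e_k‖ ≈ 2.19e-3·0.568^k.
Need 0.568^k ≤ 1e-8/2.19e-3 = 4.56621e-06.
k ≥ ln(4.56621e-06)/ln(0.568) = -12.2968/-0.56563 = 21.740.
Smallest integer k = 22.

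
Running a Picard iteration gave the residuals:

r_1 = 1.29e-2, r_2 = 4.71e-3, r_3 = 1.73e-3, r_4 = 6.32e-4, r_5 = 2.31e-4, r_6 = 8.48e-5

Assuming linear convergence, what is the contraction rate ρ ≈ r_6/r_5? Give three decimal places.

ρ ≈ r_6/r_5 = 8.48e-5/2.31e-4 = 0.36710

0.367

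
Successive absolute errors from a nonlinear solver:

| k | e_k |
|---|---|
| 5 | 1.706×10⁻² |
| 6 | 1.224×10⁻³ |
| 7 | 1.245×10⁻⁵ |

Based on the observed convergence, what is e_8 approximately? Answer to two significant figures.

First estimate the order: p ≈ ln(e_7/e_6) / ln(e_6/e_5) = ln(1.245×10⁻⁵/1.224×10⁻³)/ln(1.224×10⁻³/1.706×10⁻²) = ln(0.0101716)/ln(0.0717468) ≈ 1.7415.
Then e_8 ≈ e_7·(e_7/e_6)^p = 1.245×10⁻⁵·(0.0101716)^1.7415 = 1.245×10⁻⁵·0.000338742 ≈ 4.217e-09.

4.2e-9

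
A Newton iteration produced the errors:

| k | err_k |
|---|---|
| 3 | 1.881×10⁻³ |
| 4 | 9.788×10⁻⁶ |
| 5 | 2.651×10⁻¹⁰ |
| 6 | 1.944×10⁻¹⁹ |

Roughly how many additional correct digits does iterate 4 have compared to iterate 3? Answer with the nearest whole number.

2

Digits gained ≈ log₁₀(err_3/err_4) = log₁₀(1.881×10⁻³/9.788×10⁻⁶) = log₁₀(192.174) ≈ 2.284.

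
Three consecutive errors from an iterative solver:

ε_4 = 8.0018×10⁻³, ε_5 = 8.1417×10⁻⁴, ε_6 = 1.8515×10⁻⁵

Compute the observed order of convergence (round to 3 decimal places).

1.656

p ≈ ln(ε_6/ε_5) / ln(ε_5/ε_4)
  = ln(1.8515×10⁻⁵/8.1417×10⁻⁴) / ln(8.1417×10⁻⁴/8.0018×10⁻³)
  = ln(0.022741) / ln(0.101748)
  = -3.783586 / -2.285256 ≈ 1.655651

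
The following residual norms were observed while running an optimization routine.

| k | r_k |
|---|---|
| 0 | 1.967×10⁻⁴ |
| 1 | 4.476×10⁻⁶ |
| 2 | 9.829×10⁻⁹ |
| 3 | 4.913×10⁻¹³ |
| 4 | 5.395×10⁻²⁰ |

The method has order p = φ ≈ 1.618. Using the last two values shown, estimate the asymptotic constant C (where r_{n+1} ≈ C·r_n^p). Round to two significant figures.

C ≈ r_4 / r_3^1.618
  = 5.395×10⁻²⁰ / (4.913×10⁻¹³)^1.618
  = 5.395×10⁻²⁰ / 1.21506e-20 ≈ 4.4401

4.4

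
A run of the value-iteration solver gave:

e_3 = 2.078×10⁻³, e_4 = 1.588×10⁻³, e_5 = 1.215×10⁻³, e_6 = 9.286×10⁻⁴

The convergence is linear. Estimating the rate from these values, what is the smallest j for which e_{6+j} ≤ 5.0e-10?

Rate ρ ≈ e_6/e_5 = 9.286×10⁻⁴/1.215×10⁻³ = 0.7643.
After j more steps, e_{6+j} ≈ 9.286×10⁻⁴·ρ^j; need ρ^j ≤ 5.0e-10/9.286×10⁻⁴ = 5.38445e-07.
j ≥ ln(5.38445e-07)/ln(0.7643) = -14.4346/-0.26879 = 53.702.
So 54 more iterations are needed.

54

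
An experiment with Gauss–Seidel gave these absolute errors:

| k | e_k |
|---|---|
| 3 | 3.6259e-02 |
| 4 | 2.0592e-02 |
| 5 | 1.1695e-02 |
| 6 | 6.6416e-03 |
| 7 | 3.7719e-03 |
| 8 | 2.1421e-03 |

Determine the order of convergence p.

Consecutive ratios: e_8/e_7 = 2.1421e-03/3.7719e-03 = 0.56791, e_7/e_6 = 3.7719e-03/6.6416e-03 = 0.56792.
p ≈ ln(0.56791)/ln(0.56792) = -0.5658/-0.5658 ≈ 1.00.
So the convergence is linear (order 1).

1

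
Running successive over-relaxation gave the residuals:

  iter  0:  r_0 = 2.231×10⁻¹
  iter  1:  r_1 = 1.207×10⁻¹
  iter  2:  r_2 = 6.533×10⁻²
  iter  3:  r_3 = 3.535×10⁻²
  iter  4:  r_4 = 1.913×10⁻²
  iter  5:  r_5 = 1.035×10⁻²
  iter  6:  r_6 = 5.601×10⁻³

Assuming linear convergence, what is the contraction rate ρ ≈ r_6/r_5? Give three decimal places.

0.541

ρ ≈ r_6/r_5 = 5.601×10⁻³/1.035×10⁻² = 0.54116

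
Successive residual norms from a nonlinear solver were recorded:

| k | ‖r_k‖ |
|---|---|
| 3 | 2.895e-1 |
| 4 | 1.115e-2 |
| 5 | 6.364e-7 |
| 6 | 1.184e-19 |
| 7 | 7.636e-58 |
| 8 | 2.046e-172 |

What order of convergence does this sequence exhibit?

Consecutive ratios: ‖r_8‖/‖r_7‖ = 2.046e-172/7.636e-58 = 2.67941e-115, ‖r_7‖/‖r_6‖ = 7.636e-58/1.184e-19 = 6.44932e-39.
p ≈ ln(2.67941e-115)/ln(6.44932e-39) = -263.8117/-87.9368 ≈ 3.00.
So the convergence is cubic (order 3).

3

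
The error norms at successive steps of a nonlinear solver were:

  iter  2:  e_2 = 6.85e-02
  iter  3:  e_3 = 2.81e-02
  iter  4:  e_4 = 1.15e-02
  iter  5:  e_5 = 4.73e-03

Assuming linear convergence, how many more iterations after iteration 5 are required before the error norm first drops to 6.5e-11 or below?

Rate ρ ≈ e_5/e_4 = 4.73e-03/1.15e-02 = 0.4113.
After j more steps, e_{5+j} ≈ 4.73e-03·ρ^j; need ρ^j ≤ 6.5e-11/4.73e-03 = 1.37421e-08.
j ≥ ln(1.37421e-08)/ln(0.4113) = -18.1028/-0.88843 = 20.376.
So 21 more iterations are needed.

21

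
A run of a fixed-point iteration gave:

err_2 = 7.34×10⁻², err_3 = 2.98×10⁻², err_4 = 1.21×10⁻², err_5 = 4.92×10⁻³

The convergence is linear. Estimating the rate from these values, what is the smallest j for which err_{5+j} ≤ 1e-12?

Rate ρ ≈ err_5/err_4 = 4.92×10⁻³/1.21×10⁻² = 0.4066.
After j more steps, err_{5+j} ≈ 4.92×10⁻³·ρ^j; need ρ^j ≤ 1e-12/4.92×10⁻³ = 2.03252e-10.
j ≥ ln(2.03252e-10)/ln(0.4066) = -22.3166/-0.89993 = 24.798.
So 25 more iterations are needed.

25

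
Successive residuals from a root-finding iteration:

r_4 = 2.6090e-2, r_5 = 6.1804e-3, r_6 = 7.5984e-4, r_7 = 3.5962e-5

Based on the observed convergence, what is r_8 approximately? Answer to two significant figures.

First estimate the order: p ≈ ln(r_7/r_6) / ln(r_6/r_5) = ln(3.5962e-5/7.5984e-4)/ln(7.5984e-4/6.1804e-3) = ln(0.0473284)/ln(0.122943) ≈ 1.4554.
Then r_8 ≈ r_7·(r_7/r_6)^p = 3.5962e-5·(0.0473284)^1.4554 = 3.5962e-5·0.011797 ≈ 4.242e-07.

4.2e-7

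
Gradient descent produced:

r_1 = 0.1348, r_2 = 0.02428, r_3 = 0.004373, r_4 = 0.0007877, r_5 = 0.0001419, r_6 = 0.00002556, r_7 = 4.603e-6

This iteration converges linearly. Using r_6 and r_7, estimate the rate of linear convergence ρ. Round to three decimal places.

0.180

ρ ≈ r_7/r_6 = 4.603e-6/0.00002556 = 0.18009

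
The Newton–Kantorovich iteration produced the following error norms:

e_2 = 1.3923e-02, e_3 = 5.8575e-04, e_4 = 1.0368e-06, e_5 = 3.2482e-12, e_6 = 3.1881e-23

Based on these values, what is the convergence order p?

2

Consecutive ratios: e_6/e_5 = 3.1881e-23/3.2482e-12 = 9.81497e-12, e_5/e_4 = 3.2482e-12/1.0368e-06 = 3.13291e-06.
p ≈ ln(9.81497e-12)/ln(3.13291e-06) = -25.3471/-12.6735 ≈ 2.00.
So the convergence is quadratic (order 2).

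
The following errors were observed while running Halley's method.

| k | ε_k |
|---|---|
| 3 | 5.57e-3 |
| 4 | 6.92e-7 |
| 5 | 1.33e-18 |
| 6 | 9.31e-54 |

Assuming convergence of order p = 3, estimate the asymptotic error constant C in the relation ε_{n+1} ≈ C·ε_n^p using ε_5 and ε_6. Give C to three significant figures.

C ≈ ε_6 / ε_5^3
  = 9.31e-54 / (1.33e-18)^3
  = 9.31e-54 / 2.35264e-54 ≈ 3.9573

3.96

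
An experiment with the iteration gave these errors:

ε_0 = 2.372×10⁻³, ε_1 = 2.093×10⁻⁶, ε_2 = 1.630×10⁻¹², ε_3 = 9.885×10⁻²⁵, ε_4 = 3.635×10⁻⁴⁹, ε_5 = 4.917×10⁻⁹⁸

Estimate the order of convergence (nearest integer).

Consecutive ratios: ε_5/ε_4 = 4.917×10⁻⁹⁸/3.635×10⁻⁴⁹ = 1.35268e-49, ε_4/ε_3 = 3.635×10⁻⁴⁹/9.885×10⁻²⁵ = 3.67729e-25.
p ≈ ln(1.35268e-49)/ln(3.67729e-25) = -112.5246/-56.2625 ≈ 2.00.
So the convergence is quadratic (order 2).

2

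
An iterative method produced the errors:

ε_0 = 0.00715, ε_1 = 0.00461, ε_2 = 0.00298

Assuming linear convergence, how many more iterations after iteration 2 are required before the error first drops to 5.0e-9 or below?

Rate ρ ≈ ε_2/ε_1 = 0.00298/0.00461 = 0.6464.
After j more steps, ε_{2+j} ≈ 0.00298·ρ^j; need ρ^j ≤ 5.0e-9/0.00298 = 1.67785e-06.
j ≥ ln(1.67785e-06)/ln(0.6464) = -13.2980/-0.43634 = 30.476.
So 31 more iterations are needed.

31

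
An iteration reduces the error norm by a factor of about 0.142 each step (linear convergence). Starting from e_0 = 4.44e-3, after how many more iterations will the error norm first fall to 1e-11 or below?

11

After k steps, e_k ≈ 4.44e-3·0.142^k.
Need 0.142^k ≤ 1e-11/4.44e-3 = 2.25225e-09.
k ≥ ln(2.25225e-09)/ln(0.142) = -19.9113/-1.95193 = 10.201.
Smallest integer k = 11.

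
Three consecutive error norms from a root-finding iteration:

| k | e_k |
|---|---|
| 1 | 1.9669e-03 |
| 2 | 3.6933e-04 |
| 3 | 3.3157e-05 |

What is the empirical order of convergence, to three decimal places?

p ≈ ln(e_3/e_2) / ln(e_2/e_1)
  = ln(3.3157e-05/3.6933e-04) / ln(3.6933e-04/1.9669e-03)
  = ln(0.0897761) / ln(0.187773)
  = -2.410436 / -1.672521 ≈ 1.441199

1.441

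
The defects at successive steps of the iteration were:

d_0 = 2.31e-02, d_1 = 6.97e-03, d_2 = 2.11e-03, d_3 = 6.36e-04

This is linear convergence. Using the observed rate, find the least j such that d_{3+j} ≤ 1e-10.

Rate ρ ≈ d_3/d_2 = 6.36e-04/2.11e-03 = 0.3014.
After j more steps, d_{3+j} ≈ 6.36e-04·ρ^j; need ρ^j ≤ 1e-10/6.36e-04 = 1.57233e-07.
j ≥ ln(1.57233e-07)/ln(0.3014) = -15.6655/-1.19932 = 13.062.
So 14 more iterations are needed.

14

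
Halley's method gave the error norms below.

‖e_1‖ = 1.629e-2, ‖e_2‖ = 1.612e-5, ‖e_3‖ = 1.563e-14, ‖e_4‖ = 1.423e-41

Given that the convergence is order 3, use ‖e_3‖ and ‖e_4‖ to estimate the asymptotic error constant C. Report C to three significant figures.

3.73

C ≈ ‖e_4‖ / ‖e_3‖^3
  = 1.423e-41 / (1.563e-14)^3
  = 1.423e-41 / 3.81836e-42 ≈ 3.7267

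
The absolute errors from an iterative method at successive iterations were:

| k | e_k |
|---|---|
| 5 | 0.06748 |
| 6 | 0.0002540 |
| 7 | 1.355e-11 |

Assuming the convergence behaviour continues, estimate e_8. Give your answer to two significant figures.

2.1e-33

First estimate the order: p ≈ ln(e_7/e_6) / ln(e_6/e_5) = ln(1.355e-11/0.0002540)/ln(0.0002540/0.06748) = ln(5.33465e-08)/ln(0.00376408) ≈ 2.9999.
Then e_8 ≈ e_7·(e_7/e_6)^p = 1.355e-11·(5.33465e-08)^2.9999 = 1.355e-11·1.52071e-22 ≈ 2.061e-33.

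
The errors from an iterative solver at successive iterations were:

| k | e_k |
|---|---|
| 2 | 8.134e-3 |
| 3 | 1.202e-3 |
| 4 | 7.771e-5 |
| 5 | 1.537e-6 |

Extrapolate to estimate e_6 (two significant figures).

First estimate the order: p ≈ ln(e_5/e_4) / ln(e_4/e_3) = ln(1.537e-6/7.771e-5)/ln(7.771e-5/1.202e-3) = ln(0.0197787)/ln(0.0646506) ≈ 1.4325.
Then e_6 ≈ e_5·(e_5/e_4)^p = 1.537e-6·(0.0197787)^1.4325 = 1.537e-6·0.00362496 ≈ 5.572e-09.

5.6e-9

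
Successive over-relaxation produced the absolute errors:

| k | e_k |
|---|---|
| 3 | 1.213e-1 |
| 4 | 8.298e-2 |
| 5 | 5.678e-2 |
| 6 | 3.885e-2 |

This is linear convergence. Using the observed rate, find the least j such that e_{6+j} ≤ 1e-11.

59

Rate ρ ≈ e_6/e_5 = 3.885e-2/5.678e-2 = 0.6842.
After j more steps, e_{6+j} ≈ 3.885e-2·ρ^j; need ρ^j ≤ 1e-11/3.885e-2 = 2.574e-10.
j ≥ ln(2.574e-10)/ln(0.6842) = -22.0804/-0.37951 = 58.181.
So 59 more iterations are needed.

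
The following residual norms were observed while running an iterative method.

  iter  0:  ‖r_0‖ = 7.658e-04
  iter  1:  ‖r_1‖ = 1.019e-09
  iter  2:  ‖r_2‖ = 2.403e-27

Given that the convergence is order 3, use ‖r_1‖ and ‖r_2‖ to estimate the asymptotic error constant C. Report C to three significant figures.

2.27

C ≈ ‖r_2‖ / ‖r_1‖^3
  = 2.403e-27 / (1.019e-09)^3
  = 2.403e-27 / 1.05809e-27 ≈ 2.2711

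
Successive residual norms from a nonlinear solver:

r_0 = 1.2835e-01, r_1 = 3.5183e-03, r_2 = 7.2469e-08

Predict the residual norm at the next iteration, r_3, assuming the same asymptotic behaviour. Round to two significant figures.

First estimate the order: p ≈ ln(r_2/r_1) / ln(r_1/r_0) = ln(7.2469e-08/3.5183e-03)/ln(3.5183e-03/1.2835e-01) = ln(2.05977e-05)/ln(0.0274118) ≈ 3.0000.
Then r_3 ≈ r_2·(r_2/r_1)^p = 7.2469e-08·(2.05977e-05)^3.0000 = 7.2469e-08·8.73889e-15 ≈ 6.333e-22.

6.3e-22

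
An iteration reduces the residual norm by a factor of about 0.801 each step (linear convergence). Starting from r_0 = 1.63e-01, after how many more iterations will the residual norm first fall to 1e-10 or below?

96

After k steps, r_k ≈ 1.63e-01·0.801^k.
Need 0.801^k ≤ 1e-10/1.63e-01 = 6.13497e-10.
k ≥ ln(6.13497e-10)/ln(0.801) = -21.2118/-0.22189 = 95.596.
Smallest integer k = 96.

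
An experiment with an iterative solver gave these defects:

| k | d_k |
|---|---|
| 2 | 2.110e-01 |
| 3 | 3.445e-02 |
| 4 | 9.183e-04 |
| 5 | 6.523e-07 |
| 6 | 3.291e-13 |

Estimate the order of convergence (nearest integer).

2

Consecutive ratios: d_6/d_5 = 3.291e-13/6.523e-07 = 5.04522e-07, d_5/d_4 = 6.523e-07/9.183e-04 = 0.000710334.
p ≈ ln(5.04522e-07)/ln(0.000710334) = -14.4997/-7.2498 ≈ 2.00.
So the convergence is quadratic (order 2).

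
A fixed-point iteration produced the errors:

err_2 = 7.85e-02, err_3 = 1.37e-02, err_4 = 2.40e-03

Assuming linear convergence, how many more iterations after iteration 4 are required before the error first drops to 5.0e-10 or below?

9

Rate ρ ≈ err_4/err_3 = 2.40e-03/1.37e-02 = 0.1752.
After j more steps, err_{4+j} ≈ 2.40e-03·ρ^j; need ρ^j ≤ 5.0e-10/2.40e-03 = 2.08333e-07.
j ≥ ln(2.08333e-07)/ln(0.1752) = -15.3841/-1.74183 = 8.832.
So 9 more iterations are needed.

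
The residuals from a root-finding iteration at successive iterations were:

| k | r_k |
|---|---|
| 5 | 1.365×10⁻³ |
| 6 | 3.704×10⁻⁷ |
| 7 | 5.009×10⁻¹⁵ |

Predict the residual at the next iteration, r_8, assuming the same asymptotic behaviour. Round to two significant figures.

2.2e-32

First estimate the order: p ≈ ln(r_7/r_6) / ln(r_6/r_5) = ln(5.009×10⁻¹⁵/3.704×10⁻⁷)/ln(3.704×10⁻⁷/1.365×10⁻³) = ln(1.35232e-08)/ln(0.000271355) ≈ 2.2064.
Then r_8 ≈ r_7·(r_7/r_6)^p = 5.009×10⁻¹⁵·(1.35232e-08)^2.2064 = 5.009×10⁻¹⁵·4.34524e-18 ≈ 2.177e-32.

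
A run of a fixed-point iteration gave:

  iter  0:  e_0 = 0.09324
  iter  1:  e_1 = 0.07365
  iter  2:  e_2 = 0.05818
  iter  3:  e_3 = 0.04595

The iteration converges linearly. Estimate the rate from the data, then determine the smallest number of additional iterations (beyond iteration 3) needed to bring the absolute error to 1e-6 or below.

Rate ρ ≈ e_3/e_2 = 0.04595/0.05818 = 0.7898.
After j more steps, e_{3+j} ≈ 0.04595·ρ^j; need ρ^j ≤ 1e-6/0.04595 = 2.17628e-05.
j ≥ ln(2.17628e-05)/ln(0.7898) = -10.7353/-0.23598 = 45.492.
So 46 more iterations are needed.

46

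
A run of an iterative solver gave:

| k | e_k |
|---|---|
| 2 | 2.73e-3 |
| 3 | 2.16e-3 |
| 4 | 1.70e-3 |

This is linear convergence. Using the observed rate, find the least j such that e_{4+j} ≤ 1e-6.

Rate ρ ≈ e_4/e_3 = 1.70e-3/2.16e-3 = 0.7870.
After j more steps, e_{4+j} ≈ 1.70e-3·ρ^j; need ρ^j ≤ 1e-6/1.70e-3 = 0.000588235.
j ≥ ln(0.000588235)/ln(0.7870) = -7.4384/-0.23953 = 31.054.
So 32 more iterations are needed.

32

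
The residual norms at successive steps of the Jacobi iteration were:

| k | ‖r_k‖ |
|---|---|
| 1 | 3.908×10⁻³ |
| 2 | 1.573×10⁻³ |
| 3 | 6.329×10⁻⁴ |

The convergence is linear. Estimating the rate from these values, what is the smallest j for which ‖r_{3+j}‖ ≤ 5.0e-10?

16

Rate ρ ≈ ‖r_3‖/‖r_2‖ = 6.329×10⁻⁴/1.573×10⁻³ = 0.4024.
After j more steps, ‖r_{3+j}‖ ≈ 6.329×10⁻⁴·ρ^j; need ρ^j ≤ 5.0e-10/6.329×10⁻⁴ = 7.90014e-07.
j ≥ ln(7.90014e-07)/ln(0.4024) = -14.0512/-0.91031 = 15.436.
So 16 more iterations are needed.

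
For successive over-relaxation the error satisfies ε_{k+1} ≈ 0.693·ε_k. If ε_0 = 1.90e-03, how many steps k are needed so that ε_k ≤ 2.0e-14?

After k steps, ε_k ≈ 1.90e-03·0.693^k.
Need 0.693^k ≤ 2.0e-14/1.90e-03 = 1.05263e-11.
k ≥ ln(1.05263e-11)/ln(0.693) = -25.2771/-0.36673 = 68.926.
Smallest integer k = 69.

69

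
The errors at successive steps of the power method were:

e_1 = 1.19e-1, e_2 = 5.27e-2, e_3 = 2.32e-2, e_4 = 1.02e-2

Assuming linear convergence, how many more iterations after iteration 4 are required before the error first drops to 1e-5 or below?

9

Rate ρ ≈ e_4/e_3 = 1.02e-2/2.32e-2 = 0.4397.
After j more steps, e_{4+j} ≈ 1.02e-2·ρ^j; need ρ^j ≤ 1e-5/1.02e-2 = 0.000980392.
j ≥ ln(0.000980392)/ln(0.4397) = -6.9276/-0.82166 = 8.431.
So 9 more iterations are needed.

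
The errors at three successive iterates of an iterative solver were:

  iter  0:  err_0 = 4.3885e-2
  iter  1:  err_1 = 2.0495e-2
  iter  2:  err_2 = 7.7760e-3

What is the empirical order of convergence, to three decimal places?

p ≈ ln(err_2/err_1) / ln(err_1/err_0)
  = ln(7.7760e-3/2.0495e-2) / ln(2.0495e-2/4.3885e-2)
  = ln(0.37941) / ln(0.467016)
  = -0.969138 / -0.761392 ≈ 1.272850

1.273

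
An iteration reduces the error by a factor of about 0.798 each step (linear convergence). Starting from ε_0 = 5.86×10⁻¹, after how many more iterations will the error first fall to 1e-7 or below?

After k steps, ε_k ≈ 5.86×10⁻¹·0.798^k.
Need 0.798^k ≤ 1e-7/5.86×10⁻¹ = 1.70648e-07.
k ≥ ln(1.70648e-07)/ln(0.798) = -15.5837/-0.22565 = 69.061.
Smallest integer k = 70.

70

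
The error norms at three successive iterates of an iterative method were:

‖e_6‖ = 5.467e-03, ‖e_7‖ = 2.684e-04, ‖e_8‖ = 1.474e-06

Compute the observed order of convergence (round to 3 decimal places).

p ≈ ln(‖e_8‖/‖e_7‖) / ln(‖e_7‖/‖e_6‖)
  = ln(1.474e-06/2.684e-04) / ln(2.684e-04/5.467e-03)
  = ln(0.0054918) / ln(0.0490946)
  = -5.204499 / -3.014006 ≈ 1.726771

1.727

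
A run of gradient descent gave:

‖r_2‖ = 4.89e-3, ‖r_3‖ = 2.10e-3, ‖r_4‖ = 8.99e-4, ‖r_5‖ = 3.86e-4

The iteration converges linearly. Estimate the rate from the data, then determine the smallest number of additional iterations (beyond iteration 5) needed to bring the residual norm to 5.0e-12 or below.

22

Rate ρ ≈ ‖r_5‖/‖r_4‖ = 3.86e-4/8.99e-4 = 0.4294.
After j more steps, ‖r_{5+j}‖ ≈ 3.86e-4·ρ^j; need ρ^j ≤ 5.0e-12/3.86e-4 = 1.29534e-08.
j ≥ ln(1.29534e-08)/ln(0.4294) = -18.1619/-0.84537 = 21.484.
So 22 more iterations are needed.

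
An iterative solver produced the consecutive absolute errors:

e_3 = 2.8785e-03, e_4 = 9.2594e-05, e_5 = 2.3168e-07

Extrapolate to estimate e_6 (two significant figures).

6.8e-12

First estimate the order: p ≈ ln(e_5/e_4) / ln(e_4/e_3) = ln(2.3168e-07/9.2594e-05)/ln(9.2594e-05/2.8785e-03) = ln(0.00250211)/ln(0.0321674) ≈ 1.7431.
Then e_6 ≈ e_5·(e_5/e_4)^p = 2.3168e-07·(0.00250211)^1.7431 = 2.3168e-07·2.91735e-05 ≈ 6.759e-12.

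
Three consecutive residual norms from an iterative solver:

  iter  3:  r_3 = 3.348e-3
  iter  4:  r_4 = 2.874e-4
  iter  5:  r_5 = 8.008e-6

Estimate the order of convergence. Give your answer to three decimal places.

1.458

p ≈ ln(r_5/r_4) / ln(r_4/r_3)
  = ln(8.008e-6/2.874e-4) / ln(2.874e-4/3.348e-3)
  = ln(0.0278636) / ln(0.0858423)
  = -3.580434 / -2.455243 ≈ 1.458281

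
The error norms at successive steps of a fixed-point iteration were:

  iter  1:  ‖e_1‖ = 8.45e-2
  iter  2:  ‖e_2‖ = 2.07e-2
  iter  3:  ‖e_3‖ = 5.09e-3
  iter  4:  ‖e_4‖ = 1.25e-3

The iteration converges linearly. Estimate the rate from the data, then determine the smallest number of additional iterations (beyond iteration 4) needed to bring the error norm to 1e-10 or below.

Rate ρ ≈ ‖e_4‖/‖e_3‖ = 1.25e-3/5.09e-3 = 0.2456.
After j more steps, ‖e_{4+j}‖ ≈ 1.25e-3·ρ^j; need ρ^j ≤ 1e-10/1.25e-3 = 8e-08.
j ≥ ln(8e-08)/ln(0.2456) = -16.3412/-1.40405 = 11.639.
So 12 more iterations are needed.

12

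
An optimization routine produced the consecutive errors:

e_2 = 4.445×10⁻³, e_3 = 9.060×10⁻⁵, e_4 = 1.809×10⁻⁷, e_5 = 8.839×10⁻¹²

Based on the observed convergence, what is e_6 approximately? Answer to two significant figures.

First estimate the order: p ≈ ln(e_5/e_4) / ln(e_4/e_3) = ln(8.839×10⁻¹²/1.809×10⁻⁷)/ln(1.809×10⁻⁷/9.060×10⁻⁵) = ln(4.88612e-05)/ln(0.00199669) ≈ 1.5969.
Then e_6 ≈ e_5·(e_5/e_4)^p = 8.839×10⁻¹²·(4.88612e-05)^1.5969 = 8.839×10⁻¹²·1.30529e-07 ≈ 1.154e-18.

1.2e-18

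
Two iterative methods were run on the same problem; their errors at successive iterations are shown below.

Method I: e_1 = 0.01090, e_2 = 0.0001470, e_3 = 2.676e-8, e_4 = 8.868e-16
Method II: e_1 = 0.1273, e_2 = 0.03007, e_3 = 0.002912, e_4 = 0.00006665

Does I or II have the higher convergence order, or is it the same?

I

Method I: p ≈ ln(8.868e-16/2.676e-8)/ln(2.676e-8/0.0001470) ≈ 2.00.
Method II: p ≈ ln(0.00006665/0.002912)/ln(0.002912/0.03007) ≈ 1.62.
Method I has the higher order (≈2.0 vs ≈1.6).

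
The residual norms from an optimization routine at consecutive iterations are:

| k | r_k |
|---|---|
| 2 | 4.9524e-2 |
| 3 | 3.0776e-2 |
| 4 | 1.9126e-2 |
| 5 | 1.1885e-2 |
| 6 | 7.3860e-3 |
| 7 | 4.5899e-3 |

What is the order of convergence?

Consecutive ratios: r_7/r_6 = 4.5899e-3/7.3860e-3 = 0.621432, r_6/r_5 = 7.3860e-3/1.1885e-2 = 0.621456.
p ≈ ln(0.621432)/ln(0.621456) = -0.4757/-0.4757 ≈ 1.00.
So the convergence is linear (order 1).

1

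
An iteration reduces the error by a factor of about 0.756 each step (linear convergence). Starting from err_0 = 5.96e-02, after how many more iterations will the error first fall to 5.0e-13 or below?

After k steps, err_k ≈ 5.96e-02·0.756^k.
Need 0.756^k ≤ 5.0e-13/5.96e-02 = 8.38926e-12.
k ≥ ln(8.38926e-12)/ln(0.756) = -25.5041/-0.27971 = 91.181.
Smallest integer k = 92.

92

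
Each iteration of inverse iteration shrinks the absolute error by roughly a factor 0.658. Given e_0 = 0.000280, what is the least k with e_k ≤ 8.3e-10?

After k steps, e_k ≈ 0.000280·0.658^k.
Need 0.658^k ≤ 8.3e-10/0.000280 = 2.96429e-06.
k ≥ ln(2.96429e-06)/ln(0.658) = -12.7289/-0.41855 = 30.412.
Smallest integer k = 31.

31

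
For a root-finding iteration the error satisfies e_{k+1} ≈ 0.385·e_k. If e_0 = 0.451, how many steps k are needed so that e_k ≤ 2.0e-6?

After k steps, e_k ≈ 0.451·0.385^k.
Need 0.385^k ≤ 2.0e-6/0.451 = 4.43459e-06.
k ≥ ln(4.43459e-06)/ln(0.385) = -12.3261/-0.95451 = 12.914.
Smallest integer k = 13.

13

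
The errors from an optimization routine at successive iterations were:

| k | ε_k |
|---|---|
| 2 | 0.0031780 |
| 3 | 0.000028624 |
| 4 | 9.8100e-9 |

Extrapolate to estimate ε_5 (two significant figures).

1.3e-14

First estimate the order: p ≈ ln(ε_4/ε_3) / ln(ε_3/ε_2) = ln(9.8100e-9/0.000028624)/ln(0.000028624/0.0031780) = ln(0.000342719)/ln(0.00900692) ≈ 1.6941.
Then ε_5 ≈ ε_4·(ε_4/ε_3)^p = 9.8100e-9·(0.000342719)^1.6941 = 9.8100e-9·1.34846e-06 ≈ 1.323e-14.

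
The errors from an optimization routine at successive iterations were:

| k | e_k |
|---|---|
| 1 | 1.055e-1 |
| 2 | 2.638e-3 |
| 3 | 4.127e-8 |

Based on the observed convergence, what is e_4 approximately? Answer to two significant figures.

1.6e-22

First estimate the order: p ≈ ln(e_3/e_2) / ln(e_2/e_1) = ln(4.127e-8/2.638e-3)/ln(2.638e-3/1.055e-1) = ln(1.56444e-05)/ln(0.0250047) ≈ 2.9998.
Then e_4 ≈ e_3·(e_3/e_2)^p = 4.127e-8·(1.56444e-05)^2.9998 = 4.127e-8·3.83741e-15 ≈ 1.584e-22.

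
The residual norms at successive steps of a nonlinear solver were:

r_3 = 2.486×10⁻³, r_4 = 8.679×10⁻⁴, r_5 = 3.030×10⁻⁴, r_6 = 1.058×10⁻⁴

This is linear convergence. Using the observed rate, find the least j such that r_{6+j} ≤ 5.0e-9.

10

Rate ρ ≈ r_6/r_5 = 1.058×10⁻⁴/3.030×10⁻⁴ = 0.3492.
After j more steps, r_{6+j} ≈ 1.058×10⁻⁴·ρ^j; need ρ^j ≤ 5.0e-9/1.058×10⁻⁴ = 4.7259e-05.
j ≥ ln(4.7259e-05)/ln(0.3492) = -9.9599/-1.05211 = 9.467.
So 10 more iterations are needed.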